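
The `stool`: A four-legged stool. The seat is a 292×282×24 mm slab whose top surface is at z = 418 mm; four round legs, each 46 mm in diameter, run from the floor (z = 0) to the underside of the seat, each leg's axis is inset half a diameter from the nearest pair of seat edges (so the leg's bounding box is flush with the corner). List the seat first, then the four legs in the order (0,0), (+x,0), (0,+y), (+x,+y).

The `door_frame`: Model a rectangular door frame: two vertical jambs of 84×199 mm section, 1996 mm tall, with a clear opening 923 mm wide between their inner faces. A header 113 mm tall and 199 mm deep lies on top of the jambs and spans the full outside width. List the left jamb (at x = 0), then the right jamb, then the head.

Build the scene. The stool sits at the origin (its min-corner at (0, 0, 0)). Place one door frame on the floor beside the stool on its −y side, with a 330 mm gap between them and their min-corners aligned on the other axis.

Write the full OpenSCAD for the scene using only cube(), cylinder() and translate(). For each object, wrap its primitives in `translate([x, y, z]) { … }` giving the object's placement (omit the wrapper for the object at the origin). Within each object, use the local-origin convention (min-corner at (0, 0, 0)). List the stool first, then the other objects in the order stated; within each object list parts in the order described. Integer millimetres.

translate([0, 0, 394]) cube([292, 282, 24]);
translate([23, 23, 0]) cylinder(h = 394, r = 23);
translate([269, 23, 0]) cylinder(h = 394, r = 23);
translate([23, 259, 0]) cylinder(h = 394, r = 23);
translate([269, 259, 0]) cylinder(h = 394, r = 23);
translate([0, -529, 0]) {
  cube([84, 199, 1996]);
  translate([1007, 0, 0]) cube([84, 199, 1996]);
  translate([0, 0, 1996]) cube([1091, 199, 113]);
}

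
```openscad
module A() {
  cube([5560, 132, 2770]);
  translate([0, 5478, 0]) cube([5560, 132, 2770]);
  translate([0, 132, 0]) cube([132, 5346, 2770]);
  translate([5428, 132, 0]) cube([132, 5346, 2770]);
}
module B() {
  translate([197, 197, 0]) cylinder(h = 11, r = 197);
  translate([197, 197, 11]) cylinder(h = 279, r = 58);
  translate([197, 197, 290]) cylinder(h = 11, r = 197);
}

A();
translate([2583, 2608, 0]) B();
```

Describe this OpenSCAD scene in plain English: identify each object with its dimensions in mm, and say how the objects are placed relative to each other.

A is the wall frame of a small rectangular building: four walls, each 2770 mm tall and 132 mm thick, enclosing a footprint 5560 mm (x) by 5610 mm (y) outside-to-outside, with no floor or roof. The front and back walls (the −y and +y sides) span the full width; the two side walls fit between them.

B is a spool: two coaxial disc flanges of radius 197 mm and thickness 11 mm, joined by a core cylinder of radius 58 mm and height 279 mm. The lower flange rests on z = 0 and the three cylinders share a vertical axis.

The spool sits inside the house frame, centred.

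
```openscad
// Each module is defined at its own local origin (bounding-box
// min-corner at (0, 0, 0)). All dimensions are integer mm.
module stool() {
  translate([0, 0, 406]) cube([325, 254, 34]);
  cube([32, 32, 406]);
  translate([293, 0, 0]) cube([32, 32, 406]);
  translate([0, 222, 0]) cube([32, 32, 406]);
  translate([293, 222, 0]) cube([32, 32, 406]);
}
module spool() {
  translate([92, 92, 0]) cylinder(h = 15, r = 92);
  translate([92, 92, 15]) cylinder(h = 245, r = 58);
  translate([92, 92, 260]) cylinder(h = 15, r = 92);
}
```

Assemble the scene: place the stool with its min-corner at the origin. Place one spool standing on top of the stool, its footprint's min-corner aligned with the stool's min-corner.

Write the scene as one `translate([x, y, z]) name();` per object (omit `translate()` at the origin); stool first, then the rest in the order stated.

stool();
translate([0, 0, 440]) spool();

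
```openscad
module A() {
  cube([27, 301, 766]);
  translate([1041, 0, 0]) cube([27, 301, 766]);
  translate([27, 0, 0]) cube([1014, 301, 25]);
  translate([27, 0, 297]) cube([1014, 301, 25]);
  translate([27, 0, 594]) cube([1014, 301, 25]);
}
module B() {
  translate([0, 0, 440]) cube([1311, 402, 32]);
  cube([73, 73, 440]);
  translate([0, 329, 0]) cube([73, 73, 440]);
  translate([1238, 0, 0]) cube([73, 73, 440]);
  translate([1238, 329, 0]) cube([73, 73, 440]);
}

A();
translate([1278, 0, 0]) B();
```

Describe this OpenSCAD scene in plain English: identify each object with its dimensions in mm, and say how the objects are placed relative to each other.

A is an open bookshelf. Two side panels, each 27 mm thick, 301 mm deep and 766 mm tall, stand 1068 mm apart (outside-to-outside). Between them sit 3 shelves, each 25 mm thick and 301 mm deep, spanning the full gap between the sides. The bottom shelf rests on the floor (its underside at z = 0) and the clear gap between one shelf's top and the next shelf's underside is 272 mm.

B is a long wooden bench with a 1311 mm (x) × 402 mm (y) seat, 32 mm thick, its top surface 472 mm above the floor. Four 73 mm square legs at the seat corners, flush with the edges, run from z = 0 to the seat underside.

The bench is on the floor beside the bookshelf on its +x side.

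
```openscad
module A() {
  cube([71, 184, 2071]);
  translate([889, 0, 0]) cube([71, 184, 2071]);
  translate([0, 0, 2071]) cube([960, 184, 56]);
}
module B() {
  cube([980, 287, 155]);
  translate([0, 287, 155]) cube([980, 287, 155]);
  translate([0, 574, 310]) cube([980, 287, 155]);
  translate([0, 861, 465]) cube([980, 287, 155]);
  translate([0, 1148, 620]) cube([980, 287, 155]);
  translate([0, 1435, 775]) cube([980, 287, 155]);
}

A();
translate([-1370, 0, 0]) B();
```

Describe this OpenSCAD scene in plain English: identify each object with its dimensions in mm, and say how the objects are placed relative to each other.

A is a rectangular door frame: two vertical jambs of 71×184 mm section, 2071 mm tall, with a clear opening 818 mm wide between their inner faces. A header 56 mm tall and 184 mm deep lies on top of the jambs and spans the full outside width.

B is a run of 6 identical solid stair steps. Each tread is 980×287 mm and each step block is 155 mm high. Step 1 rests on the floor; step k is offset from step 1 by (k−1)×287 mm in y and (k−1)×155 mm in z.

The staircase is on the floor beside the door frame on its −x side.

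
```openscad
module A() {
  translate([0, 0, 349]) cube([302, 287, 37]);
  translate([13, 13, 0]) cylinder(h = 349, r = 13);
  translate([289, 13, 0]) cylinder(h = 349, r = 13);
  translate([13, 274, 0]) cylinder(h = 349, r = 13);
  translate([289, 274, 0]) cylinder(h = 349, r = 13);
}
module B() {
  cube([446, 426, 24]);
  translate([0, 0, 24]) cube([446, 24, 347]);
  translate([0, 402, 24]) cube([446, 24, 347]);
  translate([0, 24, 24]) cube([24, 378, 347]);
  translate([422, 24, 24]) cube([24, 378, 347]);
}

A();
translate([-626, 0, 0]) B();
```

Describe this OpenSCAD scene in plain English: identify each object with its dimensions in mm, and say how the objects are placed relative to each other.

A is a four-legged stool. The seat is 302×287 mm, 37 mm thick, top at z = 386 mm. It stands on four round legs, each 26 mm in diameter, from z = 0 to the seat underside, each leg's axis is inset half a diameter from the nearest pair of seat edges (so the leg's bounding box is flush with the corner).

B is an open storage box with external size 446×426×371 mm and wall thickness 24 mm (the base is also 24 mm thick). The base covers the whole footprint; the four walls stand on the base, with the y-facing walls full-width and the x-facing walls fitting between their inner faces.

The open box is on the floor beside the stool on its −x side.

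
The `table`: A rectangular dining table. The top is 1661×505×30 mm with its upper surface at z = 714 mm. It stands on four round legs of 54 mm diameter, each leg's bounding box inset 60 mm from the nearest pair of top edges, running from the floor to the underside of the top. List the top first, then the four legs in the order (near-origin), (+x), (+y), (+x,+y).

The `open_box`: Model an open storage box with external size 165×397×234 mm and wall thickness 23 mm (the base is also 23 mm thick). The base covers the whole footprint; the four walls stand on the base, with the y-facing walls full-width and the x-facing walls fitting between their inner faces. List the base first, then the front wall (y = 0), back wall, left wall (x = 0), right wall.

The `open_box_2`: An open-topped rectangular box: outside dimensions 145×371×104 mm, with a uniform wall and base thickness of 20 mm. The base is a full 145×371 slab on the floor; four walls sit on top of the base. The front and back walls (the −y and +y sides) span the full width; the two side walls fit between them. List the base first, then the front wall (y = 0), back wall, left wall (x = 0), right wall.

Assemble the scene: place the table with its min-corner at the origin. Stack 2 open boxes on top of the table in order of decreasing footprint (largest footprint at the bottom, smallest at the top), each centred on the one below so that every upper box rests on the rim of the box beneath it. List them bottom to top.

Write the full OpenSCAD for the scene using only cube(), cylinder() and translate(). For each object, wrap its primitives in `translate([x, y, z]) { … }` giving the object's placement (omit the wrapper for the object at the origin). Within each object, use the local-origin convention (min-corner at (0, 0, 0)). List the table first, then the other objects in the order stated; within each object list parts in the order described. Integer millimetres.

translate([0, 0, 684]) cube([1661, 505, 30]);
translate([87, 87, 0]) cylinder(h = 684, r = 27);
translate([1574, 87, 0]) cylinder(h = 684, r = 27);
translate([87, 418, 0]) cylinder(h = 684, r = 27);
translate([1574, 418, 0]) cylinder(h = 684, r = 27);
translate([748, 54, 714]) {
  cube([165, 397, 23]);
  translate([0, 0, 23]) cube([165, 23, 211]);
  translate([0, 374, 23]) cube([165, 23, 211]);
  translate([0, 23, 23]) cube([23, 351, 211]);
  translate([142, 23, 23]) cube([23, 351, 211]);
}
translate([758, 67, 948]) {
  cube([145, 371, 20]);
  translate([0, 0, 20]) cube([145, 20, 84]);
  translate([0, 351, 20]) cube([145, 20, 84]);
  translate([0, 20, 20]) cube([20, 331, 84]);
  translate([125, 20, 20]) cube([20, 331, 84]);
}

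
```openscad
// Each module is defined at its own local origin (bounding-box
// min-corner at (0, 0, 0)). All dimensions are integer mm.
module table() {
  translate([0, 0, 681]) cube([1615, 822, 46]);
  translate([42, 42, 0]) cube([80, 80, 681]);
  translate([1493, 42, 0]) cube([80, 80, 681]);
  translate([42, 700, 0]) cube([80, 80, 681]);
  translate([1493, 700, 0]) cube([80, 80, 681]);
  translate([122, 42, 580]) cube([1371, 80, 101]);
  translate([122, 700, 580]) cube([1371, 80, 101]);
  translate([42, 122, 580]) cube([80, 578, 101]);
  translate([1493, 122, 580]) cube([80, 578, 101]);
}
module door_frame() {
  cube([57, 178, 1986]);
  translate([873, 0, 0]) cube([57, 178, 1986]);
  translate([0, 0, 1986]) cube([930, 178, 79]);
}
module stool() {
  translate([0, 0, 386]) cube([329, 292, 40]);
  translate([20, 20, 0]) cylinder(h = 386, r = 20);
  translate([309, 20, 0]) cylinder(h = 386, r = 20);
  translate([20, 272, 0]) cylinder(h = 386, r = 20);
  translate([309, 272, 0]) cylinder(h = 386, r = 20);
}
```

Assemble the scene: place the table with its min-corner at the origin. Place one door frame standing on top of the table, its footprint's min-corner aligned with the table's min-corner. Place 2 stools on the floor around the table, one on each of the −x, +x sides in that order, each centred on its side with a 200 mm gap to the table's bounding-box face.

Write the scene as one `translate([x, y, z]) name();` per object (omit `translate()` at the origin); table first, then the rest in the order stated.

table();
translate([0, 0, 727]) door_frame();
translate([-529, 265, 0]) stool();
translate([1815, 265, 0]) stool();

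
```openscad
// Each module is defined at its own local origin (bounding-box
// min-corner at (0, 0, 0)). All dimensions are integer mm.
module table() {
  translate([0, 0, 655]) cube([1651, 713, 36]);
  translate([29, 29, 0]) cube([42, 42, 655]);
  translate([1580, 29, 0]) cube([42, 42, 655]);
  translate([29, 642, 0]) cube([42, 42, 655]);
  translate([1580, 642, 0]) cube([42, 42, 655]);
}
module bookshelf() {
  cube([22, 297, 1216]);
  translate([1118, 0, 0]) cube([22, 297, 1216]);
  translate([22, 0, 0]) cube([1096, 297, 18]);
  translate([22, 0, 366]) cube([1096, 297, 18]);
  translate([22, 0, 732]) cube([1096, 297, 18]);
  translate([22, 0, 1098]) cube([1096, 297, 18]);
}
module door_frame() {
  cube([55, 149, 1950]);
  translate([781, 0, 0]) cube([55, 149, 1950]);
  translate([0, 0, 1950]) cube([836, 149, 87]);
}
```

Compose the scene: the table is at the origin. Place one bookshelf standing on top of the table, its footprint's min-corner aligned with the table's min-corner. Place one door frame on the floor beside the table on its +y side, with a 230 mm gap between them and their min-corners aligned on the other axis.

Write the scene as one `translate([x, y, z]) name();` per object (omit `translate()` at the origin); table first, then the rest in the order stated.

table();
translate([0, 0, 691]) bookshelf();
translate([0, 943, 0]) door_frame();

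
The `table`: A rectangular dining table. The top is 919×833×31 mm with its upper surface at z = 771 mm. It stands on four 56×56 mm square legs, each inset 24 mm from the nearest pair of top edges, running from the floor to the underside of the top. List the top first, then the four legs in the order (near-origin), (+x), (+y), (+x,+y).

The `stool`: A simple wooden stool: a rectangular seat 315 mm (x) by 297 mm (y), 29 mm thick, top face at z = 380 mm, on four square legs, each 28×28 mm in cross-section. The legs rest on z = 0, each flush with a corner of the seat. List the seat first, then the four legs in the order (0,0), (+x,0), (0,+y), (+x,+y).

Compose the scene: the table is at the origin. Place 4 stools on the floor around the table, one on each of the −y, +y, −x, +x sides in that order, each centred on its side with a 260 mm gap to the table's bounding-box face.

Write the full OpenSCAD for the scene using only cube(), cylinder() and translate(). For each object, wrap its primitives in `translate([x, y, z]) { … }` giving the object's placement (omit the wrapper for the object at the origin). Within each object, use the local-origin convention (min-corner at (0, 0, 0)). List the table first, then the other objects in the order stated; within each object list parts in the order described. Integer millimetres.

translate([0, 0, 740]) cube([919, 833, 31]);
translate([24, 24, 0]) cube([56, 56, 740]);
translate([839, 24, 0]) cube([56, 56, 740]);
translate([24, 753, 0]) cube([56, 56, 740]);
translate([839, 753, 0]) cube([56, 56, 740]);
translate([302, -557, 0]) {
  translate([0, 0, 351]) cube([315, 297, 29]);
  cube([28, 28, 351]);
  translate([287, 0, 0]) cube([28, 28, 351]);
  translate([0, 269, 0]) cube([28, 28, 351]);
  translate([287, 269, 0]) cube([28, 28, 351]);
}
translate([302, 1093, 0]) {
  translate([0, 0, 351]) cube([315, 297, 29]);
  cube([28, 28, 351]);
  translate([287, 0, 0]) cube([28, 28, 351]);
  translate([0, 269, 0]) cube([28, 28, 351]);
  translate([287, 269, 0]) cube([28, 28, 351]);
}
translate([-575, 268, 0]) {
  translate([0, 0, 351]) cube([315, 297, 29]);
  cube([28, 28, 351]);
  translate([287, 0, 0]) cube([28, 28, 351]);
  translate([0, 269, 0]) cube([28, 28, 351]);
  translate([287, 269, 0]) cube([28, 28, 351]);
}
translate([1179, 268, 0]) {
  translate([0, 0, 351]) cube([315, 297, 29]);
  cube([28, 28, 351]);
  translate([287, 0, 0]) cube([28, 28, 351]);
  translate([0, 269, 0]) cube([28, 28, 351]);
  translate([287, 269, 0]) cube([28, 28, 351]);
}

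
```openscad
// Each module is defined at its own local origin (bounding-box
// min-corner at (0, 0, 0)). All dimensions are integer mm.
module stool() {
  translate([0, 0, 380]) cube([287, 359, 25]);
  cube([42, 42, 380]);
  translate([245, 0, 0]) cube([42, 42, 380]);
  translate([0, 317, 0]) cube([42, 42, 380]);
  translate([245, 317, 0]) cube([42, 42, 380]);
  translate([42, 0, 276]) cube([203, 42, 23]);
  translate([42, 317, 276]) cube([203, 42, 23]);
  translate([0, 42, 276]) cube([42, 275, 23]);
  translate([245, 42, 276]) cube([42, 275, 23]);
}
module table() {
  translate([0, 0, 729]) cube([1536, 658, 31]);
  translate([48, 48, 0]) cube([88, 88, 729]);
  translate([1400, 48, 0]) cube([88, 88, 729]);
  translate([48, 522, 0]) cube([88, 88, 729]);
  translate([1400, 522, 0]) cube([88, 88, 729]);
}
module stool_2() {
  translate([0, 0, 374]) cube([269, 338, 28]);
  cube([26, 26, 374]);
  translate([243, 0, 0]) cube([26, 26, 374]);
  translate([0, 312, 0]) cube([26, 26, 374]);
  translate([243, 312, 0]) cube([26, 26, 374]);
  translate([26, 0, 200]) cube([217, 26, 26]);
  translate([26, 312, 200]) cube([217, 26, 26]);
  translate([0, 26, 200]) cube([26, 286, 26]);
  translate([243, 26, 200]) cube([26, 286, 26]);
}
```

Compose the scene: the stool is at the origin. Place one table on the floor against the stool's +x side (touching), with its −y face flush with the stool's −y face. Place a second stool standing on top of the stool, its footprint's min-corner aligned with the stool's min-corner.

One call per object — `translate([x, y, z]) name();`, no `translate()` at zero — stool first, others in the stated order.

stool();
translate([287, 0, 0]) table();
translate([0, 0, 405]) stool_2();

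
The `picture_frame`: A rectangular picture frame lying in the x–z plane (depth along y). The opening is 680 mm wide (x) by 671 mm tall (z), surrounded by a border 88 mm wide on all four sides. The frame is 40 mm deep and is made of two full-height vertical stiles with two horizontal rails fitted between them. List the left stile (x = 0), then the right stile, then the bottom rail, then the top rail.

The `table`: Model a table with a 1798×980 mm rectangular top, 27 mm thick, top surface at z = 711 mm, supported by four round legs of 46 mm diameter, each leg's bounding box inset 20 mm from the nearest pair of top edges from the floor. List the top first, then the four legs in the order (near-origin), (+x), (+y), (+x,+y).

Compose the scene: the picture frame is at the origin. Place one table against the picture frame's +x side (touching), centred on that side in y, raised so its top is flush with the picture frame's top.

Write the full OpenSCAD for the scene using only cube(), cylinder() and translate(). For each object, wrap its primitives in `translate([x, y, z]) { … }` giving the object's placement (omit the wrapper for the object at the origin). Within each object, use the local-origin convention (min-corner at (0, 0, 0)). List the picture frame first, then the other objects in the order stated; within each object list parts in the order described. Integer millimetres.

cube([88, 40, 847]);
translate([768, 0, 0]) cube([88, 40, 847]);
translate([88, 0, 0]) cube([680, 40, 88]);
translate([88, 0, 759]) cube([680, 40, 88]);
translate([856, -470, 136]) {
  translate([0, 0, 684]) cube([1798, 980, 27]);
  translate([43, 43, 0]) cylinder(h = 684, r = 23);
  translate([1755, 43, 0]) cylinder(h = 684, r = 23);
  translate([43, 937, 0]) cylinder(h = 684, r = 23);
  translate([1755, 937, 0]) cylinder(h = 684, r = 23);
}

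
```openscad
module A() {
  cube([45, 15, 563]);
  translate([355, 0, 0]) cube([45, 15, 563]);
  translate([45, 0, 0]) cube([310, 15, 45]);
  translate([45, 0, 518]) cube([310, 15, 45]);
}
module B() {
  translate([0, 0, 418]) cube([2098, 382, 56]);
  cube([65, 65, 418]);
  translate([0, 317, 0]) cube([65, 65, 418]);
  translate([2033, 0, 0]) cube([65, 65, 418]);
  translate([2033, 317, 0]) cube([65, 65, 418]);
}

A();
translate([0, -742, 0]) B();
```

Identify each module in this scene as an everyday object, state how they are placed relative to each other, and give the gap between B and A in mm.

The bench's nearest face is 360 mm from the picture frame's −y face.

A is a picture frame. B is a bench. The bench is on the floor beside the picture frame on its −y side. The gap between the bench and the picture frame is 360 mm.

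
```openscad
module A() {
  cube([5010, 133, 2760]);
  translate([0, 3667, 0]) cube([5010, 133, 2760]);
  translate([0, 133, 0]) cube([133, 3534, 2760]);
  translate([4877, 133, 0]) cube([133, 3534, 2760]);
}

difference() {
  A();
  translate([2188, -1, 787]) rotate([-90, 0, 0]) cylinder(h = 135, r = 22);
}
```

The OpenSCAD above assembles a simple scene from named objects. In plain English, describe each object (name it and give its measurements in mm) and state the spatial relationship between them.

A is a box-shaped house frame (walls only): outside footprint 5010×3800 mm, wall height 2760 mm, wall thickness 133 mm. The two y-facing walls run the full x-width; the two x-facing walls fit between the inner faces of the y-facing walls.

The house frame has a circular hole of radius 22 mm through its front wall, centred at (x = 2188, z = 787).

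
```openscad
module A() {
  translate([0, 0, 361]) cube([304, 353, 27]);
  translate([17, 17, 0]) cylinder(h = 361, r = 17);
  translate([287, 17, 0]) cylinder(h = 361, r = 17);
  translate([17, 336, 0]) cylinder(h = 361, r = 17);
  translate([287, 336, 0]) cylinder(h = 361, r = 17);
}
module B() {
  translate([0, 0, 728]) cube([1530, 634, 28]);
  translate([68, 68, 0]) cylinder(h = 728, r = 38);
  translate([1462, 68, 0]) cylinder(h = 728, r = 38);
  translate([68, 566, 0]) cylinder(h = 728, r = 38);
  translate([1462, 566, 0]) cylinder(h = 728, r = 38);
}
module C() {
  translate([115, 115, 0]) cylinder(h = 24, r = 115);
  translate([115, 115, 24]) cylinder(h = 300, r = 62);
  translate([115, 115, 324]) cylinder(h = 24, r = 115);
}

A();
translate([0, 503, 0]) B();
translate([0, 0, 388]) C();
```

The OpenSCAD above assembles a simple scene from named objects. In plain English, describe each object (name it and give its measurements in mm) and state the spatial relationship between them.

A is a simple wooden stool: a rectangular seat 304 mm (x) by 353 mm (y), 27 mm thick, top face at z = 388 mm, on four round legs, each 34 mm in diameter. The legs rest on z = 0, each leg's axis is inset half a diameter from the nearest pair of seat edges (so the leg's bounding box is flush with the corner).

B is a rectangular dining table. The top is 1530×634×28 mm with its upper surface at z = 756 mm. It stands on four round legs of 76 mm diameter, each leg's bounding box inset 30 mm from the nearest pair of top edges, running from the floor to the underside of the top.

C is a spool: two coaxial disc flanges of radius 115 mm and thickness 24 mm, joined by a core cylinder of radius 62 mm and height 300 mm. The lower flange rests on z = 0 and the three cylinders share a vertical axis.

The table is on the floor beside the stool on its +y side. The spool is on top of the stool.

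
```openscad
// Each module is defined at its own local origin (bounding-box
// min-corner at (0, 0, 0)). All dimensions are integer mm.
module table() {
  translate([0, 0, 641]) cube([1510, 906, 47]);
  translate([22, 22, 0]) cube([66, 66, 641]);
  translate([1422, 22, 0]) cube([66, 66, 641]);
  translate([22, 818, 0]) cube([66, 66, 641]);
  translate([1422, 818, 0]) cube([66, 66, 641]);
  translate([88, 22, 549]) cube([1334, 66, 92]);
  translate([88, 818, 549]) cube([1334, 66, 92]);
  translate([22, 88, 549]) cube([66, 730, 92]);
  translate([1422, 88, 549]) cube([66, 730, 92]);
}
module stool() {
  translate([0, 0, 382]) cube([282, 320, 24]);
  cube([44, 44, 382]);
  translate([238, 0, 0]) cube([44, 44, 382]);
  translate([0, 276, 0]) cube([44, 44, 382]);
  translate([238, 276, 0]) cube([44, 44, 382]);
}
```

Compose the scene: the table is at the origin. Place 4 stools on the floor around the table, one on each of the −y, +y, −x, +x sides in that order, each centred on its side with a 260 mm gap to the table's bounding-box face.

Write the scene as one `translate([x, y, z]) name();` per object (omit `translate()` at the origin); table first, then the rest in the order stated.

table();
translate([614, -580, 0]) stool();
translate([614, 1166, 0]) stool();
translate([-542, 293, 0]) stool();
translate([1770, 293, 0]) stool();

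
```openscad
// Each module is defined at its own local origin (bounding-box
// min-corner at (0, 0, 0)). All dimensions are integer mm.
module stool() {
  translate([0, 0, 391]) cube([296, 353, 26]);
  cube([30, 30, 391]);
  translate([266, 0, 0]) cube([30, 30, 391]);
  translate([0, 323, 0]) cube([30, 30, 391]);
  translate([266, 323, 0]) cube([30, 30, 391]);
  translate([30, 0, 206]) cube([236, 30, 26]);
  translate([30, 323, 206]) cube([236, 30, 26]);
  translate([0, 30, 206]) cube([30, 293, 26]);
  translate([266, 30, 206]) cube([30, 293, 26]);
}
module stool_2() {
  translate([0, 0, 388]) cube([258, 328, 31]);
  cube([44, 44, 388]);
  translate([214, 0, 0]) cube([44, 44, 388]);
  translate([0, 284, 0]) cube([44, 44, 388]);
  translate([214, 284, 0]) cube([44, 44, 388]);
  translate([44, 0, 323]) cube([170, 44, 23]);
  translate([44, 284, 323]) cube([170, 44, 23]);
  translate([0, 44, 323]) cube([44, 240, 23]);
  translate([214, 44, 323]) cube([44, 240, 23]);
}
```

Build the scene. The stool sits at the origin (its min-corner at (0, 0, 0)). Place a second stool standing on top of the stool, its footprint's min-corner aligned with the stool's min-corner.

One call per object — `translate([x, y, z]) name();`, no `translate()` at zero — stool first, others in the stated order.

stool();
translate([0, 0, 417]) stool_2();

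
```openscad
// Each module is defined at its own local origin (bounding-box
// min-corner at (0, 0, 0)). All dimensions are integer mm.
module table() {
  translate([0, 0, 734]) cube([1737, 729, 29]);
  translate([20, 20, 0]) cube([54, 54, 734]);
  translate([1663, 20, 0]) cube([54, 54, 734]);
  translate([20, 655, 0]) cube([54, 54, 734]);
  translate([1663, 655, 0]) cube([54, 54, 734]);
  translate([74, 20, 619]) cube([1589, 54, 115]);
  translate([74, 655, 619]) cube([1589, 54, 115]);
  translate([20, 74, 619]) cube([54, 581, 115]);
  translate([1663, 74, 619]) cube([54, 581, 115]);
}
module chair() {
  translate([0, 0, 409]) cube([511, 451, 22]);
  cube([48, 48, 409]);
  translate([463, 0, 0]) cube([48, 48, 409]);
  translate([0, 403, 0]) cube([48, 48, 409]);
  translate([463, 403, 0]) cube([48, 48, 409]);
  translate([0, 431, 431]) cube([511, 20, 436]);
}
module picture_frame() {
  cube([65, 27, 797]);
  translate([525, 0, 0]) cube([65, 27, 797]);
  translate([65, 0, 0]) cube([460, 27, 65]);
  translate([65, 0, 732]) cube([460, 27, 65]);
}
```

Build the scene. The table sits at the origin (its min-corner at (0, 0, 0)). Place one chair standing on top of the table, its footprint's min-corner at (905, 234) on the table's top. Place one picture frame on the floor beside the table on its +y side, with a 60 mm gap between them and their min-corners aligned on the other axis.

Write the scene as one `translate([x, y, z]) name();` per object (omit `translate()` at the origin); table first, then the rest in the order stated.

table();
translate([905, 234, 763]) chair();
translate([0, 789, 0]) picture_frame();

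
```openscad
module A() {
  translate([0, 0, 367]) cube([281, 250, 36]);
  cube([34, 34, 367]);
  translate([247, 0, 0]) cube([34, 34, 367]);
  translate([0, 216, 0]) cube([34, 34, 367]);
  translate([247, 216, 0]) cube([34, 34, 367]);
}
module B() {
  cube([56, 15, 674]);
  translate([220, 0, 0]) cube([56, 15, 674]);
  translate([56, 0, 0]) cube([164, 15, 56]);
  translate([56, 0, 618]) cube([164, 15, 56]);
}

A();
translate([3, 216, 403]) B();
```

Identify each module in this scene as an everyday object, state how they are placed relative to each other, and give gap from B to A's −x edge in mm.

A is a stool. B is a picture frame. The picture frame is on top of the stool. The gap from the picture frame to the stool's −x edge is 3 mm.

The picture frame's min-x is at 3; the stool's min-x is 0; gap = 3 mm.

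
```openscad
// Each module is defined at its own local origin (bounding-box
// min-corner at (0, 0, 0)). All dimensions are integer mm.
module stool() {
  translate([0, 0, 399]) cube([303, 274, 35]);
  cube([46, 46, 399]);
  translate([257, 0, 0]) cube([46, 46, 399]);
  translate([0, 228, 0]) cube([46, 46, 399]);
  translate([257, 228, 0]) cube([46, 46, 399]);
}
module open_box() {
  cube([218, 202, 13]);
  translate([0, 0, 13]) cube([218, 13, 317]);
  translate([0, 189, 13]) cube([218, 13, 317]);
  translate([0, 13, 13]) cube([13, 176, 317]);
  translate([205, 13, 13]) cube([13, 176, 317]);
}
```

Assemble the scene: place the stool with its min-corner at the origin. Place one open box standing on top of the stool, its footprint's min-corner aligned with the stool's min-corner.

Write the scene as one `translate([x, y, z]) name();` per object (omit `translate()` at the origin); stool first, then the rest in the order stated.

stool();
translate([0, 0, 434]) open_box();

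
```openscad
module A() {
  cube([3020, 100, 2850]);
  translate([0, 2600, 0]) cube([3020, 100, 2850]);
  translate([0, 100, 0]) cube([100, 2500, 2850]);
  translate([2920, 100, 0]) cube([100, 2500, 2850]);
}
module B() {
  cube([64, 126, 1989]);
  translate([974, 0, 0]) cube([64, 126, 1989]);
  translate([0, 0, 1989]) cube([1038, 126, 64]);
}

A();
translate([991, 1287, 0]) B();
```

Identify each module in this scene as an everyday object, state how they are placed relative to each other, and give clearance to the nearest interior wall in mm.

A is a house frame. B is a door frame. The door frame sits inside the house frame, centred. The clearance to the nearest interior wall is 891 mm.

Clearances: x = 891, y = 1187; minimum 891 mm.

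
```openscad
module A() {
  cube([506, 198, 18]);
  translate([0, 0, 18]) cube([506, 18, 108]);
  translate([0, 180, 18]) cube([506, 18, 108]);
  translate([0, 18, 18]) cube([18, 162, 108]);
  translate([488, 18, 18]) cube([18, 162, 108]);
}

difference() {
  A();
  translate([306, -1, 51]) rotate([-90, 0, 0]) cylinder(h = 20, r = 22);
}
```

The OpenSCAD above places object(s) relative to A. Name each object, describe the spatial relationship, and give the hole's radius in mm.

The subtracted cylinder has r = 22 mm.

A is an open box. The open box has a circular hole through its front wall. The hole's radius is 22 mm.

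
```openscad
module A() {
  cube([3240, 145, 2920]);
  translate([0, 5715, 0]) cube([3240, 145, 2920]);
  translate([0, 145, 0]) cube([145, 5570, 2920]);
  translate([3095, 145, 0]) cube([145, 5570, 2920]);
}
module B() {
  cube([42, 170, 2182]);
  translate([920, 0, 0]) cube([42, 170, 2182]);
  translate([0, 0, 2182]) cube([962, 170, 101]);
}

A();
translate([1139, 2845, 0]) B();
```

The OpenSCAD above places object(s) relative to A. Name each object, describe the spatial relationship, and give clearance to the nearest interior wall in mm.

A is a house frame. B is a door frame. The door frame sits inside the house frame, centred. The clearance to the nearest interior wall is 994 mm.

Clearances: x = 994, y = 2700; minimum 994 mm.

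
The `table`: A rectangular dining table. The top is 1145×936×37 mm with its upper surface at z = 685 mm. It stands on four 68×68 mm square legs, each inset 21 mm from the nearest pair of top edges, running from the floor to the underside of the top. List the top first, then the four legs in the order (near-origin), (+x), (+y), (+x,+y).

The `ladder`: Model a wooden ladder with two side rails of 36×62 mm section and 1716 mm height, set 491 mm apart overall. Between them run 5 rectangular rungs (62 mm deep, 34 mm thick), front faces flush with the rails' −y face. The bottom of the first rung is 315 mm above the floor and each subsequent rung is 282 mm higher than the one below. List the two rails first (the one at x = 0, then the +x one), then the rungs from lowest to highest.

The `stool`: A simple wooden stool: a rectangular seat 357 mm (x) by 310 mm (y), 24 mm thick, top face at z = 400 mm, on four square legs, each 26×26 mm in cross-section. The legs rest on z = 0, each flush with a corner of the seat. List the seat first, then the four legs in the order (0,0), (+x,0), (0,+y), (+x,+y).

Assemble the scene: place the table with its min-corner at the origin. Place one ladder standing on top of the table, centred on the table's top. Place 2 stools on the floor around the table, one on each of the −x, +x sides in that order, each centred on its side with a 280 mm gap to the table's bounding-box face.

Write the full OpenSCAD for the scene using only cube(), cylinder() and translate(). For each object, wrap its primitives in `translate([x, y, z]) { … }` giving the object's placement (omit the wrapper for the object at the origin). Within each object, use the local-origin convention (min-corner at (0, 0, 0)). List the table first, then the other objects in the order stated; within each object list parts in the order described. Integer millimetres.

translate([0, 0, 648]) cube([1145, 936, 37]);
translate([21, 21, 0]) cube([68, 68, 648]);
translate([1056, 21, 0]) cube([68, 68, 648]);
translate([21, 847, 0]) cube([68, 68, 648]);
translate([1056, 847, 0]) cube([68, 68, 648]);
translate([327, 437, 685]) {
  cube([36, 62, 1716]);
  translate([455, 0, 0]) cube([36, 62, 1716]);
  translate([36, 0, 315]) cube([419, 62, 34]);
  translate([36, 0, 597]) cube([419, 62, 34]);
  translate([36, 0, 879]) cube([419, 62, 34]);
  translate([36, 0, 1161]) cube([419, 62, 34]);
  translate([36, 0, 1443]) cube([419, 62, 34]);
}
translate([-637, 313, 0]) {
  translate([0, 0, 376]) cube([357, 310, 24]);
  cube([26, 26, 376]);
  translate([331, 0, 0]) cube([26, 26, 376]);
  translate([0, 284, 0]) cube([26, 26, 376]);
  translate([331, 284, 0]) cube([26, 26, 376]);
}
translate([1425, 313, 0]) {
  translate([0, 0, 376]) cube([357, 310, 24]);
  cube([26, 26, 376]);
  translate([331, 0, 0]) cube([26, 26, 376]);
  translate([0, 284, 0]) cube([26, 26, 376]);
  translate([331, 284, 0]) cube([26, 26, 376]);
}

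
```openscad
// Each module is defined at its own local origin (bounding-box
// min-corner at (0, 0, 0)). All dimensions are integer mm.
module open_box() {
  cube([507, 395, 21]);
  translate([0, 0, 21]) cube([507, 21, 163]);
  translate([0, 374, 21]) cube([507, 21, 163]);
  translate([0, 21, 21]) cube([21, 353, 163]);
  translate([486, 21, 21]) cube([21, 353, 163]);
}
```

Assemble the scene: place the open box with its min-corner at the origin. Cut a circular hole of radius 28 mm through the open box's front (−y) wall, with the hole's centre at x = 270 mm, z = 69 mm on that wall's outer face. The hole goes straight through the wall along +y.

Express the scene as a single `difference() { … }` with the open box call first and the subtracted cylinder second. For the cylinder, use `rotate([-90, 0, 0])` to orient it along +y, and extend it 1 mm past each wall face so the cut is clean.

difference() {
  open_box();
  translate([270, -1, 69]) rotate([-90, 0, 0]) cylinder(h = 23, r = 28);
}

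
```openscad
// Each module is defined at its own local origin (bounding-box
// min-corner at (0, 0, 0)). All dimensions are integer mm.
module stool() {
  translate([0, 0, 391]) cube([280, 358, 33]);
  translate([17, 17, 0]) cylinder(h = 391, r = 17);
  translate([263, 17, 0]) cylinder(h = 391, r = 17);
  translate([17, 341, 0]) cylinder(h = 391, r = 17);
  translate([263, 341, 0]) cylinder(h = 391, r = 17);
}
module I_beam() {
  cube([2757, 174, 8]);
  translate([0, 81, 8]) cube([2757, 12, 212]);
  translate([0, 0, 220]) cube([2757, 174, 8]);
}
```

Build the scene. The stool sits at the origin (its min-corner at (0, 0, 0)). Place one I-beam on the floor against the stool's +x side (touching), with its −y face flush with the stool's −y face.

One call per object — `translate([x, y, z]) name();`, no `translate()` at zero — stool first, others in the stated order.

stool();
translate([280, 0, 0]) I_beam();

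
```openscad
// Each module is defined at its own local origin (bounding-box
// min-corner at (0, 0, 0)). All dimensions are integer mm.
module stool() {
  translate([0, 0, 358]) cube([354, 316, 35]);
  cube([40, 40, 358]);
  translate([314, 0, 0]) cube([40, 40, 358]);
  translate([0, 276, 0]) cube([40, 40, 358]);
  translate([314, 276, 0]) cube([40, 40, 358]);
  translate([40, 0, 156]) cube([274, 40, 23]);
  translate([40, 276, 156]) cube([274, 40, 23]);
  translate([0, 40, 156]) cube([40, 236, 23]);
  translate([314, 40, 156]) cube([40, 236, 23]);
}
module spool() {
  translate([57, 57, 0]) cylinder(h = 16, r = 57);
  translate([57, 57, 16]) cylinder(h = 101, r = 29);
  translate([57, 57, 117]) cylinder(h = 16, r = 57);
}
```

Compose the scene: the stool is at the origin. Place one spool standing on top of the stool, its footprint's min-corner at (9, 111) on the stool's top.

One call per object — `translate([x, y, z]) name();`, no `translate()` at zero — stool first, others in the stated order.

stool();
translate([9, 111, 393]) spool();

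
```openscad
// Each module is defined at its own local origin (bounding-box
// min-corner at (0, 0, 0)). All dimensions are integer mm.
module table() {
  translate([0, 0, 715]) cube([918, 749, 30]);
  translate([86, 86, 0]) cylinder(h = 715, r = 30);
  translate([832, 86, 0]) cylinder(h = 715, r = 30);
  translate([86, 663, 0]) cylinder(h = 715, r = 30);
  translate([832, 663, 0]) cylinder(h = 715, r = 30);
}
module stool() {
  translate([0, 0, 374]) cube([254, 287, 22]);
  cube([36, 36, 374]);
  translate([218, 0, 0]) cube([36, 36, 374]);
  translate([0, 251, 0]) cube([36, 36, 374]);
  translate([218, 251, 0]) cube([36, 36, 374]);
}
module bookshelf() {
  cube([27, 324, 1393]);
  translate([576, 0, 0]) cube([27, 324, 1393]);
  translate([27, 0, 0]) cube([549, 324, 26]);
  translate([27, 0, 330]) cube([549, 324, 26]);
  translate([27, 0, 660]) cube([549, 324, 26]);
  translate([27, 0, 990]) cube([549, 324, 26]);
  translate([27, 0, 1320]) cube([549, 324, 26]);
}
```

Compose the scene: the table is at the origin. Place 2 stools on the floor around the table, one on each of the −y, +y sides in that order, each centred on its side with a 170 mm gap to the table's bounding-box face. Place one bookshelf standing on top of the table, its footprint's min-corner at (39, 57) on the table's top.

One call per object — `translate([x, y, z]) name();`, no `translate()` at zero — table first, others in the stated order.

table();
translate([332, -457, 0]) stool();
translate([332, 919, 0]) stool();
translate([39, 57, 745]) bookshelf();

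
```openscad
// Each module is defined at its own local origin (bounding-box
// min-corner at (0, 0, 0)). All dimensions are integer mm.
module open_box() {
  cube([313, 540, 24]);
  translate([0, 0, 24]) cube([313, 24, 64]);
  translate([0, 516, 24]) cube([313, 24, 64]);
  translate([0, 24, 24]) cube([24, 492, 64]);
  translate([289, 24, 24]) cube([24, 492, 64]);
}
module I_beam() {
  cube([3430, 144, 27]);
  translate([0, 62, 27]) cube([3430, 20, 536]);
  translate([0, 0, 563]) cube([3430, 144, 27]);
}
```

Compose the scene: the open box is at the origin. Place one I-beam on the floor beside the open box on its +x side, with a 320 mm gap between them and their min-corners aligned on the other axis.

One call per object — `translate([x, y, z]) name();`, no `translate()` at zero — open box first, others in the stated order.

open_box();
translate([633, 0, 0]) I_beam();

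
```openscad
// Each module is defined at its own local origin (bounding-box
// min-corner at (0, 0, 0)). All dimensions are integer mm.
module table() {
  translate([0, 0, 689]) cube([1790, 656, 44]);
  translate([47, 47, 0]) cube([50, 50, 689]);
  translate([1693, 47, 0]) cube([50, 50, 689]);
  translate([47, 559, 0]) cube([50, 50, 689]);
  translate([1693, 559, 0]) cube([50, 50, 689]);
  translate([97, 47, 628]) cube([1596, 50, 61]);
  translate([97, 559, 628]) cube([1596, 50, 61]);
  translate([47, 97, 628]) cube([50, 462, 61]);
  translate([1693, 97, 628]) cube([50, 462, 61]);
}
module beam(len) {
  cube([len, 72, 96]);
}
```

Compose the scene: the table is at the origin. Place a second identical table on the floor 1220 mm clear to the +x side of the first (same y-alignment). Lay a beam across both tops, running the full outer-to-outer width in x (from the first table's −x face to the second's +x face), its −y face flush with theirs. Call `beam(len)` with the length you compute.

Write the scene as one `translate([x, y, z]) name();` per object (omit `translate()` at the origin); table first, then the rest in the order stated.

table();
translate([3010, 0, 0]) table();
translate([0, 0, 733]) beam(4800);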